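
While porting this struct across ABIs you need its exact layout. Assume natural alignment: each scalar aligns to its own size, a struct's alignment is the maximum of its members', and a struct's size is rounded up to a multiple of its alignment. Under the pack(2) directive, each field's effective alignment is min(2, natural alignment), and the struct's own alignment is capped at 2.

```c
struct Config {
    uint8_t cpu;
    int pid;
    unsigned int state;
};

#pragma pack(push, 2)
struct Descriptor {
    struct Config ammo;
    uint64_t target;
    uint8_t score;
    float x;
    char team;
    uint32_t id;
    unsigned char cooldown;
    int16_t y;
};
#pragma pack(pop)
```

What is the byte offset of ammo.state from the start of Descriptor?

8

Config: cpu at 0 (size 1, align 1) → ends 1; pad 3 to align 4 for pid; pid at 4 (size 4, align 4) → ends 8; state at 8 (size 4, align 4) → ends 12; total 12 bytes, alignment 4
ammo at 0 (size 12, align 2) → ends 12
within Config: state at 8
0 + 8 = 8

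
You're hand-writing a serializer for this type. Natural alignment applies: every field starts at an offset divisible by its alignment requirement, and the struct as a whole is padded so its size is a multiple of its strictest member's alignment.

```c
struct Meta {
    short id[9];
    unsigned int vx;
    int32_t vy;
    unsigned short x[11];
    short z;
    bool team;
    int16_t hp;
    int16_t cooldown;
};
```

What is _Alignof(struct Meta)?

member alignments: id=2, vx=4, vy=4, x=2, z=2, team=1, hp=2, cooldown=2
max = 4

4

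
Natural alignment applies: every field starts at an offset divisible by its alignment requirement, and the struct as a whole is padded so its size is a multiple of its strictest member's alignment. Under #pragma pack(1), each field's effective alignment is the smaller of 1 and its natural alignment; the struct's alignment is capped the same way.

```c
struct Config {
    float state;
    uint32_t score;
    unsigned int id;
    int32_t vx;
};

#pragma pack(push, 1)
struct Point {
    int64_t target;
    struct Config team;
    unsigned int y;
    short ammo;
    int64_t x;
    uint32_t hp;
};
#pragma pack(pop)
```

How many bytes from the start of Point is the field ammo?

Config: 0..4  state  (4B, 4-aligned); 4..8  score  (4B, 4-aligned); 8..12  id  (4B, 4-aligned); 12..16  vx  (4B, 4-aligned); sizeof = 16, alignof = 4
0..8  target  (8B, 1-aligned)
8..24  team  (16B, 1-aligned)
24..28  y  (4B, 1-aligned)
28..30  ammo  (2B, 1-aligned)

28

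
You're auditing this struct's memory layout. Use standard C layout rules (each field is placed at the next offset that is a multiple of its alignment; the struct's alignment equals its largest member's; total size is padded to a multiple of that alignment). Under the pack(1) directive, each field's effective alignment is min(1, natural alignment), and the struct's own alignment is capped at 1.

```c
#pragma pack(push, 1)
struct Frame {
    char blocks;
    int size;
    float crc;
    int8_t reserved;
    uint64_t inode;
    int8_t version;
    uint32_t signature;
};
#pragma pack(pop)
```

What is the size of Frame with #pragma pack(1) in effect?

23

0..1  blocks  (1B, 1-aligned)
1..5  size  (4B, 1-aligned)
5..9  crc  (4B, 1-aligned)
9..10  reserved  (1B, 1-aligned)
10..18  inode  (8B, 1-aligned)
18..19  version  (1B, 1-aligned)
19..23  signature  (4B, 1-aligned)
sizeof = 23, alignof = 1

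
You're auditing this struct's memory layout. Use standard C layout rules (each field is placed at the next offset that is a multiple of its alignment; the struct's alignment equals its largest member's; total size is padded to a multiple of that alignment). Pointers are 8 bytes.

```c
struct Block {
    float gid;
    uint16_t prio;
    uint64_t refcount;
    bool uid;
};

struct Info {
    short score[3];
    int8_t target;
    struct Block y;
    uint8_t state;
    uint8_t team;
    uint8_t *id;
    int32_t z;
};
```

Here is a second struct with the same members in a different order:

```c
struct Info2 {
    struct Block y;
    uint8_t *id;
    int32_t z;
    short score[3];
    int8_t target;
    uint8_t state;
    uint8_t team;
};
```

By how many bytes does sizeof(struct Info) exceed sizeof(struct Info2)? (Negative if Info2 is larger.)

Block: @0: gid [4B, align 4] → 4; @4: prio [2B, align 2] → 6; +2 pad (align 8); @8: refcount [8B, align 8] → 16; @16: uid [1B, align 1] → 17; +7 tail pad (align 8); size 24, align 8
@0: score [6B, align 2] → 6
@6: target [1B, align 1] → 7
+1 pad (align 8)
@8: y [24B, align 8] → 32
@32: state [1B, align 1] → 33
@33: team [1B, align 1] → 34
+6 pad (align 8)
@40: id [8B, align 8] → 48
@48: z [4B, align 4] → 52
+4 tail pad (align 8)
size 56, align 8
— Info2 —
@0: y [24B, align 8] → 24
@24: id [8B, align 8] → 32
@32: z [4B, align 4] → 36
@36: score [6B, align 2] → 42
@42: target [1B, align 1] → 43
@43: state [1B, align 1] → 44
@44: team [1B, align 1] → 45
+3 tail pad (align 8)
size 48, align 8
56 − 48 = 8

8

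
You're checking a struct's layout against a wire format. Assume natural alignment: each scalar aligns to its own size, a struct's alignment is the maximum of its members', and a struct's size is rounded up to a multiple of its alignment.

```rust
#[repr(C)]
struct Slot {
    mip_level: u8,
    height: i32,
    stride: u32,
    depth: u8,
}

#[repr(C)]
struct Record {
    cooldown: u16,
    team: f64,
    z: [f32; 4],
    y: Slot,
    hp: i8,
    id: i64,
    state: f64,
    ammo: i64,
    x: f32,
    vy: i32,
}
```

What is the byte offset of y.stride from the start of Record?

Slot: @0: mip_level [1B, align 1] → 1; +3 pad (align 4); @4: height [4B, align 4] → 8; @8: stride [4B, align 4] → 12; @12: depth [1B, align 1] → 13; +3 tail pad (align 4); size 16, align 4
@0: cooldown [2B, align 2] → 2
+6 pad (align 8)
@8: team [8B, align 8] → 16
@16: z [16B, align 4] → 32
@32: y [16B, align 4] → 48
within Slot: stride at 8
32 + 8 = 40

40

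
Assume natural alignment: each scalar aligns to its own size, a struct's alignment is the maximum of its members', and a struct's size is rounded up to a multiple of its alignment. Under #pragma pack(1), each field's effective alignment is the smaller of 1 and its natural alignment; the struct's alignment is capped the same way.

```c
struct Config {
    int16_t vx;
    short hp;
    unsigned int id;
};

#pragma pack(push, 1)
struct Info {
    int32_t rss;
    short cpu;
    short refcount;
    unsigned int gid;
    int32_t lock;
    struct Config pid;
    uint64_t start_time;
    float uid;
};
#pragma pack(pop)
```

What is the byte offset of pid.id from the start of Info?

20

Config: vx at 0 (size 2, align 2) → ends 2; hp at 2 (size 2, align 2) → ends 4; id at 4 (size 4, align 4) → ends 8; total 8 bytes, alignment 4
rss at 0 (size 4, align 1) → ends 4
cpu at 4 (size 2, align 1) → ends 6
refcount at 6 (size 2, align 1) → ends 8
gid at 8 (size 4, align 1) → ends 12
lock at 12 (size 4, align 1) → ends 16
pid at 16 (size 8, align 1) → ends 24
within Config: id at 4
16 + 4 = 20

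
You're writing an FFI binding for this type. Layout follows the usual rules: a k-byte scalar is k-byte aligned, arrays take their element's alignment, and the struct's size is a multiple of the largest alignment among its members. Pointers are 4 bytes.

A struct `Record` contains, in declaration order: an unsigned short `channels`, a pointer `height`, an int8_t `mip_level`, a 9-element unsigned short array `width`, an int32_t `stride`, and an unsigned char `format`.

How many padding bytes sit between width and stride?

0..2  channels  (2B, 2-aligned)
2..4  -- padding (2B)
4..8  height  (4B, 4-aligned)
8..9  mip_level  (1B, 1-aligned)
9..10  -- padding (1B)
10..28  width  (18B, 2-aligned)
28..32  stride  (4B, 4-aligned)

0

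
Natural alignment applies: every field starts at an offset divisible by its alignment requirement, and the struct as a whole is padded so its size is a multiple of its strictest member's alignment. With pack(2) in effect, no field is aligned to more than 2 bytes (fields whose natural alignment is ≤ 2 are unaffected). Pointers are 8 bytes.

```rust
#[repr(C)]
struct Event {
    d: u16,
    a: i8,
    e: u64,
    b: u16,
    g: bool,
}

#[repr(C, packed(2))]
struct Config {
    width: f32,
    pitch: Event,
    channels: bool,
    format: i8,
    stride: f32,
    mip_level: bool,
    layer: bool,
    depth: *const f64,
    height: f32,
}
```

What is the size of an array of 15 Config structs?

720

Event: 0..2  d  (2B, 2-aligned); 2..3  a  (1B, 1-aligned); 3..8  -- padding (5B); 8..16  e  (8B, 8-aligned); 16..18  b  (2B, 2-aligned); 18..19  g  (1B, 1-aligned); 19..24  -- tail padding (5B); sizeof = 24, alignof = 8
0..4  width  (4B, 2-aligned)
4..28  pitch  (24B, 2-aligned)
28..29  channels  (1B, 1-aligned)
29..30  format  (1B, 1-aligned)
30..34  stride  (4B, 2-aligned)
34..35  mip_level  (1B, 1-aligned)
35..36  layer  (1B, 1-aligned)
36..44  depth  (8B, 2-aligned)
44..48  height  (4B, 2-aligned)
sizeof = 48, alignof = 2
array of 15: 15 × 48 = 720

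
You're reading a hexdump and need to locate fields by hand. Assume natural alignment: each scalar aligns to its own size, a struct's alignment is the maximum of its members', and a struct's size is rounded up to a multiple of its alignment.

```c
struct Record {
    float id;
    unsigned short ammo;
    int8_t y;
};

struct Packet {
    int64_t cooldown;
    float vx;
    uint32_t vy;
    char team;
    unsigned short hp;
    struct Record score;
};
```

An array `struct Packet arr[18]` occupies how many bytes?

576

Record: 0..4  id  (4B, 4-aligned); 4..6  ammo  (2B, 2-aligned); 6..7  y  (1B, 1-aligned); 7..8  -- tail padding (1B); sizeof = 8, alignof = 4
0..8  cooldown  (8B, 8-aligned)
8..12  vx  (4B, 4-aligned)
12..16  vy  (4B, 4-aligned)
16..17  team  (1B, 1-aligned)
17..18  -- padding (1B)
18..20  hp  (2B, 2-aligned)
20..28  score  (8B, 4-aligned)
28..32  -- tail padding (4B)
sizeof = 32, alignof = 8
array of 18: 18 × 32 = 576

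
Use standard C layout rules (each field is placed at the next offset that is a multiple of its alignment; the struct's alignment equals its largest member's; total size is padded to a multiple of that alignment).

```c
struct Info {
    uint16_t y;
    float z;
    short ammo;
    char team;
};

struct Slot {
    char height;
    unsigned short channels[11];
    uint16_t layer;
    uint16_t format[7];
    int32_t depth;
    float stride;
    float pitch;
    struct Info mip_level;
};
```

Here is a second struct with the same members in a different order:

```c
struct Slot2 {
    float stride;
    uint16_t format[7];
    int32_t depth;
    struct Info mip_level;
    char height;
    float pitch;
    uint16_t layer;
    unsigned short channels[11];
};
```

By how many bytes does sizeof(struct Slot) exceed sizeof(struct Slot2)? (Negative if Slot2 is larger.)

-4

Info: y at 0 (size 2, align 2) → ends 2; pad 2 to align 4 for z; z at 4 (size 4, align 4) → ends 8; ammo at 8 (size 2, align 2) → ends 10; team at 10 (size 1, align 1) → ends 11; tail pad 1 to reach multiple of 4; total 12 bytes, alignment 4
height at 0 (size 1, align 1) → ends 1
pad 1 to align 2 for channels
channels at 2 (size 22, align 2) → ends 24
layer at 24 (size 2, align 2) → ends 26
format at 26 (size 14, align 2) → ends 40
depth at 40 (size 4, align 4) → ends 44
stride at 44 (size 4, align 4) → ends 48
pitch at 48 (size 4, align 4) → ends 52
mip_level at 52 (size 12, align 4) → ends 64
total 64 bytes, alignment 4
— Slot2 —
stride at 0 (size 4, align 4) → ends 4
format at 4 (size 14, align 2) → ends 18
pad 2 to align 4 for depth
depth at 20 (size 4, align 4) → ends 24
mip_level at 24 (size 12, align 4) → ends 36
height at 36 (size 1, align 1) → ends 37
pad 3 to align 4 for pitch
pitch at 40 (size 4, align 4) → ends 44
layer at 44 (size 2, align 2) → ends 46
channels at 46 (size 22, align 2) → ends 68
total 68 bytes, alignment 4
64 − 68 = -4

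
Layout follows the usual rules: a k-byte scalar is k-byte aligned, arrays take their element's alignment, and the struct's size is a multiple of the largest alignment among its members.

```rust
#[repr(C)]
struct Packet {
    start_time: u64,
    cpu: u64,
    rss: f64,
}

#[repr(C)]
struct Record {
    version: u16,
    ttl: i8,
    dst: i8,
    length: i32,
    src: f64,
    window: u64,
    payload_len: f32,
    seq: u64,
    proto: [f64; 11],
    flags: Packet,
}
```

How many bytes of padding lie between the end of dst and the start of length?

0

Packet: 0..8  start_time  (8B, 8-aligned); 8..16  cpu  (8B, 8-aligned); 16..24  rss  (8B, 8-aligned); sizeof = 24, alignof = 8
0..2  version  (2B, 2-aligned)
2..3  ttl  (1B, 1-aligned)
3..4  dst  (1B, 1-aligned)
4..8  length  (4B, 4-aligned)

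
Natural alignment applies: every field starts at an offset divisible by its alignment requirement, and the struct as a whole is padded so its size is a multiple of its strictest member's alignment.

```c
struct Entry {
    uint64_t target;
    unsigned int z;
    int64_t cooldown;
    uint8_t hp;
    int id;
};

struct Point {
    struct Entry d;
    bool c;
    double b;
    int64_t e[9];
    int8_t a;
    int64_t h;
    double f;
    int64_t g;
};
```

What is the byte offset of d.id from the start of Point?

28

Entry: 0..8  target  (8B, 8-aligned); 8..12  z  (4B, 4-aligned); 12..16  -- padding (4B); 16..24  cooldown  (8B, 8-aligned); 24..25  hp  (1B, 1-aligned); 25..28  -- padding (3B); 28..32  id  (4B, 4-aligned); sizeof = 32, alignof = 8
0..32  d  (32B, 8-aligned)
within Entry: id at 28
0 + 28 = 28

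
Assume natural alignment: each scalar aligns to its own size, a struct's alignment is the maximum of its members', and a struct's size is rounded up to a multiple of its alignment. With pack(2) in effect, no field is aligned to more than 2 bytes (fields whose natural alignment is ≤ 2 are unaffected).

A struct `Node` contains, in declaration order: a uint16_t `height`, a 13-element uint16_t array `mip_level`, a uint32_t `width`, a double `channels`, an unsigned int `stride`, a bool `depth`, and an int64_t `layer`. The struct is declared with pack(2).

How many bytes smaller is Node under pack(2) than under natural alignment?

2

natural layout:
  height at 0 (size 2, align 2) → ends 2
  mip_level at 2 (size 26, align 2) → ends 28
  width at 28 (size 4, align 4) → ends 32
  channels at 32 (size 8, align 8) → ends 40
  stride at 40 (size 4, align 4) → ends 44
  depth at 44 (size 1, align 1) → ends 45
  pad 3 to align 8 for layer
  layer at 48 (size 8, align 8) → ends 56
  total 56 bytes, alignment 8
packed(2) layout:
  height at 0 (size 2, align 2) → ends 2
  mip_level at 2 (size 26, align 2) → ends 28
  width at 28 (size 4, align 2) → ends 32
  channels at 32 (size 8, align 2) → ends 40
  stride at 40 (size 4, align 2) → ends 44
  depth at 44 (size 1, align 1) → ends 45
  pad 1 to align 2 for layer
  layer at 46 (size 8, align 2) → ends 54
  total 54 bytes, alignment 2
56 − 54 = 2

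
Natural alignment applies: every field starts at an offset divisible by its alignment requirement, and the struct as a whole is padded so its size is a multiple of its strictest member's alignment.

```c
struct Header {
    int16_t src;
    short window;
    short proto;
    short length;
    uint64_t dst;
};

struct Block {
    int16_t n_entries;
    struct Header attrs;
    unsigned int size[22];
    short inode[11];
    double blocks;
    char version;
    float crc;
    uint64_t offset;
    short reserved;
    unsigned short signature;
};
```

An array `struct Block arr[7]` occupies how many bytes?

Header: 0..2  src  (2B, 2-aligned); 2..4  window  (2B, 2-aligned); 4..6  proto  (2B, 2-aligned); 6..8  length  (2B, 2-aligned); 8..16  dst  (8B, 8-aligned); sizeof = 16, alignof = 8
0..2  n_entries  (2B, 2-aligned)
2..8  -- padding (6B)
8..24  attrs  (16B, 8-aligned)
24..112  size  (88B, 4-aligned)
112..134  inode  (22B, 2-aligned)
134..136  -- padding (2B)
136..144  blocks  (8B, 8-aligned)
144..145  version  (1B, 1-aligned)
145..148  -- padding (3B)
148..152  crc  (4B, 4-aligned)
152..160  offset  (8B, 8-aligned)
160..162  reserved  (2B, 2-aligned)
162..164  signature  (2B, 2-aligned)
164..168  -- tail padding (4B)
sizeof = 168, alignof = 8
array of 7: 7 × 168 = 1176

1176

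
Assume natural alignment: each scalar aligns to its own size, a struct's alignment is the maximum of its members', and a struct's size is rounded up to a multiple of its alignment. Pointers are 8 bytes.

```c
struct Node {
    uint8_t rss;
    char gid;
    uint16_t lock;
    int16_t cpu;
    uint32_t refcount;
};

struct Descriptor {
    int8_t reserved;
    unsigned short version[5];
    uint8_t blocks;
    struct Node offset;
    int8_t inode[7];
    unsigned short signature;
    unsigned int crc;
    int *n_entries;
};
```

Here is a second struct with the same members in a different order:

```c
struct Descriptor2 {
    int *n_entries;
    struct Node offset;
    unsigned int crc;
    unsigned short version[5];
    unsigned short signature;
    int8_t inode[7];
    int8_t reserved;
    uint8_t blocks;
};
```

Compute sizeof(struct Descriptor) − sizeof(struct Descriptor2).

8

Node: rss at 0 (size 1, align 1) → ends 1; gid at 1 (size 1, align 1) → ends 2; lock at 2 (size 2, align 2) → ends 4; cpu at 4 (size 2, align 2) → ends 6; pad 2 to align 4 for refcount; refcount at 8 (size 4, align 4) → ends 12; total 12 bytes, alignment 4
reserved at 0 (size 1, align 1) → ends 1
pad 1 to align 2 for version
version at 2 (size 10, align 2) → ends 12
blocks at 12 (size 1, align 1) → ends 13
pad 3 to align 4 for offset
offset at 16 (size 12, align 4) → ends 28
inode at 28 (size 7, align 1) → ends 35
pad 1 to align 2 for signature
signature at 36 (size 2, align 2) → ends 38
pad 2 to align 4 for crc
crc at 40 (size 4, align 4) → ends 44
pad 4 to align 8 for n_entries
n_entries at 48 (size 8, align 8) → ends 56
total 56 bytes, alignment 8
— Descriptor2 —
n_entries at 0 (size 8, align 8) → ends 8
offset at 8 (size 12, align 4) → ends 20
crc at 20 (size 4, align 4) → ends 24
version at 24 (size 10, align 2) → ends 34
signature at 34 (size 2, align 2) → ends 36
inode at 36 (size 7, align 1) → ends 43
reserved at 43 (size 1, align 1) → ends 44
blocks at 44 (size 1, align 1) → ends 45
tail pad 3 to reach multiple of 8
total 48 bytes, alignment 8
56 − 48 = 8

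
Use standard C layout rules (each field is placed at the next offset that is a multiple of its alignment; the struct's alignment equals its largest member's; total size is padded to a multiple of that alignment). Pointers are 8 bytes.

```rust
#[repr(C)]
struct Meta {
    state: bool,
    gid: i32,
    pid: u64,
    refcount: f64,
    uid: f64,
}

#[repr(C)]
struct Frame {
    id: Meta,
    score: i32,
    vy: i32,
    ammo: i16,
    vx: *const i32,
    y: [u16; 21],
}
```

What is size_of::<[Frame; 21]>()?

2184

Meta: @0: state [1B, align 1] → 1; +3 pad (align 4); @4: gid [4B, align 4] → 8; @8: pid [8B, align 8] → 16; @16: refcount [8B, align 8] → 24; @24: uid [8B, align 8] → 32; size 32, align 8
@0: id [32B, align 8] → 32
@32: score [4B, align 4] → 36
@36: vy [4B, align 4] → 40
@40: ammo [2B, align 2] → 42
+6 pad (align 8)
@48: vx [8B, align 8] → 56
@56: y [42B, align 2] → 98
+6 tail pad (align 8)
size 104, align 8
array of 21: 21 × 104 = 2184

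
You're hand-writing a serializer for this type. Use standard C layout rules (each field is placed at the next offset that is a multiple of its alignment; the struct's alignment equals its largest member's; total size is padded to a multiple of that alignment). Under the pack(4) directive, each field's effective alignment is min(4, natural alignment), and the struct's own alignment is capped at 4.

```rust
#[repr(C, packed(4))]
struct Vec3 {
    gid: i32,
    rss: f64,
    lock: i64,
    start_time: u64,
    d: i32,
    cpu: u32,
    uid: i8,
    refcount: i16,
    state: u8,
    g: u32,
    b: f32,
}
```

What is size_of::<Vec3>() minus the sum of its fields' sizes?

4

0..4  gid  (4B, 4-aligned)
4..12  rss  (8B, 4-aligned)
12..20  lock  (8B, 4-aligned)
20..28  start_time  (8B, 4-aligned)
28..32  d  (4B, 4-aligned)
32..36  cpu  (4B, 4-aligned)
36..37  uid  (1B, 1-aligned)
37..38  -- padding (1B)
38..40  refcount  (2B, 2-aligned)
40..41  state  (1B, 1-aligned)
41..44  -- padding (3B)
44..48  g  (4B, 4-aligned)
48..52  b  (4B, 4-aligned)
sizeof = 52, alignof = 4
data bytes 48, size 52 → padding 4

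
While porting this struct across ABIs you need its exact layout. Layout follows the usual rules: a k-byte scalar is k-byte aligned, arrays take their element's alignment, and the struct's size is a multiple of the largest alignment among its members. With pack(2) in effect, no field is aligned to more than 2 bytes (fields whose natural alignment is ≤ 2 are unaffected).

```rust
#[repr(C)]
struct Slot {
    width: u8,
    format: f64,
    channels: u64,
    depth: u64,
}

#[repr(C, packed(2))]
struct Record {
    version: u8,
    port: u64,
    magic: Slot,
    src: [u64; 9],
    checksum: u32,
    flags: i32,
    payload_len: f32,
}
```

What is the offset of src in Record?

42

Slot: @0: width [1B, align 1] → 1; +7 pad (align 8); @8: format [8B, align 8] → 16; @16: channels [8B, align 8] → 24; @24: depth [8B, align 8] → 32; size 32, align 8
@0: version [1B, align 1] → 1
+1 pad (align 2)
@2: port [8B, align 2] → 10
@10: magic [32B, align 2] → 42
@42: src [72B, align 2] → 114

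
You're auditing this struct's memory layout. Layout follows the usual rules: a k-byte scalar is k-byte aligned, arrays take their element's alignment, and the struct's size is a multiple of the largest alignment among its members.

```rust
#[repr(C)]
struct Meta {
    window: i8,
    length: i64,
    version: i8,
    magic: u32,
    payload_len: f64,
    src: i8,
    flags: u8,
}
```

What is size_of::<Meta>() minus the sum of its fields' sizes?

@0: window [1B, align 1] → 1
+7 pad (align 8)
@8: length [8B, align 8] → 16
@16: version [1B, align 1] → 17
+3 pad (align 4)
@20: magic [4B, align 4] → 24
@24: payload_len [8B, align 8] → 32
@32: src [1B, align 1] → 33
@33: flags [1B, align 1] → 34
+6 tail pad (align 8)
size 40, align 8
data bytes 24, size 40 → padding 16

16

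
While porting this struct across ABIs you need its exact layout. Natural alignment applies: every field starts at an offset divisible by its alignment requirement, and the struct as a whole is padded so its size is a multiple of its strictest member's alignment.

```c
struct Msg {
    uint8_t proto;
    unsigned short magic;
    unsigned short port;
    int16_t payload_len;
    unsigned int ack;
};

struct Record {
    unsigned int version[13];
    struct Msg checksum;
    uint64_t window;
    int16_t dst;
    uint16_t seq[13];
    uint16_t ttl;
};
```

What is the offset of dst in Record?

72

Msg: 0..1  proto  (1B, 1-aligned); 1..2  -- padding (1B); 2..4  magic  (2B, 2-aligned); 4..6  port  (2B, 2-aligned); 6..8  payload_len  (2B, 2-aligned); 8..12  ack  (4B, 4-aligned); sizeof = 12, alignof = 4
0..52  version  (52B, 4-aligned)
52..64  checksum  (12B, 4-aligned)
64..72  window  (8B, 8-aligned)
72..74  dst  (2B, 2-aligned)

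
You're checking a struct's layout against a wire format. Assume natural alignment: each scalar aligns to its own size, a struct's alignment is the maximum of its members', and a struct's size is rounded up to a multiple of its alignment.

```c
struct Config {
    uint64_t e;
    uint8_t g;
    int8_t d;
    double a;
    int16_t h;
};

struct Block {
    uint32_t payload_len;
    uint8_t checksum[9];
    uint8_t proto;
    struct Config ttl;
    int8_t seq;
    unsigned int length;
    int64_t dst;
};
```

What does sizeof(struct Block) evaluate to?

Config: @0: e [8B, align 8] → 8; @8: g [1B, align 1] → 9; @9: d [1B, align 1] → 10; +6 pad (align 8); @16: a [8B, align 8] → 24; @24: h [2B, align 2] → 26; +6 tail pad (align 8); size 32, align 8
@0: payload_len [4B, align 4] → 4
@4: checksum [9B, align 1] → 13
@13: proto [1B, align 1] → 14
+2 pad (align 8)
@16: ttl [32B, align 8] → 48
@48: seq [1B, align 1] → 49
+3 pad (align 4)
@52: length [4B, align 4] → 56
@56: dst [8B, align 8] → 64
size 64, align 8

64 bytes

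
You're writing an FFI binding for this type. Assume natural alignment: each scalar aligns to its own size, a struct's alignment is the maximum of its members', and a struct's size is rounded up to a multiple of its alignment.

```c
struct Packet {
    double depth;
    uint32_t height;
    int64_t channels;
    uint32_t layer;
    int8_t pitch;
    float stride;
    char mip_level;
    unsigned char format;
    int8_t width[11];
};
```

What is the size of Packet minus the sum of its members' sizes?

depth at 0 (size 8, align 8) → ends 8
height at 8 (size 4, align 4) → ends 12
pad 4 to align 8 for channels
channels at 16 (size 8, align 8) → ends 24
layer at 24 (size 4, align 4) → ends 28
pitch at 28 (size 1, align 1) → ends 29
pad 3 to align 4 for stride
stride at 32 (size 4, align 4) → ends 36
mip_level at 36 (size 1, align 1) → ends 37
format at 37 (size 1, align 1) → ends 38
width at 38 (size 11, align 1) → ends 49
tail pad 7 to reach multiple of 8
total 56 bytes, alignment 8
data bytes 42, size 56 → padding 14

14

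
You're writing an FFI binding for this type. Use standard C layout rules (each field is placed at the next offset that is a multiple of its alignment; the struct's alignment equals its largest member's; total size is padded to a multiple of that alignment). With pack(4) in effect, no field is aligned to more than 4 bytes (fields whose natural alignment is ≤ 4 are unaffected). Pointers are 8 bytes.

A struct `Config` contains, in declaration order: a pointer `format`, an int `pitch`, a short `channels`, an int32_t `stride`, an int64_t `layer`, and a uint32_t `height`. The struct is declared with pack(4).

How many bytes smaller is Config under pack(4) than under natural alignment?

8

natural layout:
  @0: format [8B, align 8] → 8
  @8: pitch [4B, align 4] → 12
  @12: channels [2B, align 2] → 14
  +2 pad (align 4)
  @16: stride [4B, align 4] → 20
  +4 pad (align 8)
  @24: layer [8B, align 8] → 32
  @32: height [4B, align 4] → 36
  +4 tail pad (align 8)
  size 40, align 8
packed(4) layout:
  @0: format [8B, align 4] → 8
  @8: pitch [4B, align 4] → 12
  @12: channels [2B, align 2] → 14
  +2 pad (align 4)
  @16: stride [4B, align 4] → 20
  @20: layer [8B, align 4] → 28
  @28: height [4B, align 4] → 32
  size 32, align 4
40 − 32 = 8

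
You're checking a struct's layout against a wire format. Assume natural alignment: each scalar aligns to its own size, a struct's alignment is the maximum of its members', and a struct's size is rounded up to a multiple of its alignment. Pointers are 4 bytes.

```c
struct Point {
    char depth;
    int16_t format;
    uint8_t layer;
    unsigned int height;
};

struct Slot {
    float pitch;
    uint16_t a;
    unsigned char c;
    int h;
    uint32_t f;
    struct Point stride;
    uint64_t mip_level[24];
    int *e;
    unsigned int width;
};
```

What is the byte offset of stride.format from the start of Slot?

18

Point: @0: depth [1B, align 1] → 1; +1 pad (align 2); @2: format [2B, align 2] → 4; @4: layer [1B, align 1] → 5; +3 pad (align 4); @8: height [4B, align 4] → 12; size 12, align 4
@0: pitch [4B, align 4] → 4
@4: a [2B, align 2] → 6
@6: c [1B, align 1] → 7
+1 pad (align 4)
@8: h [4B, align 4] → 12
@12: f [4B, align 4] → 16
@16: stride [12B, align 4] → 28
within Point: format at 2
16 + 2 = 18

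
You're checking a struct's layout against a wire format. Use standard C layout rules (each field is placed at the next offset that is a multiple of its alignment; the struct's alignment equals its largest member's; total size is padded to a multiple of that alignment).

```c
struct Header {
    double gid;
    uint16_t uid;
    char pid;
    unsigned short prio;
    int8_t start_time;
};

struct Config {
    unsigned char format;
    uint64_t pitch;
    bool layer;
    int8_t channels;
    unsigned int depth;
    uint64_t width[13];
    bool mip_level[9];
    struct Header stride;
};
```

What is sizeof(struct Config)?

Header: 0..8  gid  (8B, 8-aligned); 8..10  uid  (2B, 2-aligned); 10..11  pid  (1B, 1-aligned); 11..12  -- padding (1B); 12..14  prio  (2B, 2-aligned); 14..15  start_time  (1B, 1-aligned); 15..16  -- tail padding (1B); sizeof = 16, alignof = 8
0..1  format  (1B, 1-aligned)
1..8  -- padding (7B)
8..16  pitch  (8B, 8-aligned)
16..17  layer  (1B, 1-aligned)
17..18  channels  (1B, 1-aligned)
18..20  -- padding (2B)
20..24  depth  (4B, 4-aligned)
24..128  width  (104B, 8-aligned)
128..137  mip_level  (9B, 1-aligned)
137..144  -- padding (7B)
144..160  stride  (16B, 8-aligned)
sizeof = 160, alignof = 8

160 bytes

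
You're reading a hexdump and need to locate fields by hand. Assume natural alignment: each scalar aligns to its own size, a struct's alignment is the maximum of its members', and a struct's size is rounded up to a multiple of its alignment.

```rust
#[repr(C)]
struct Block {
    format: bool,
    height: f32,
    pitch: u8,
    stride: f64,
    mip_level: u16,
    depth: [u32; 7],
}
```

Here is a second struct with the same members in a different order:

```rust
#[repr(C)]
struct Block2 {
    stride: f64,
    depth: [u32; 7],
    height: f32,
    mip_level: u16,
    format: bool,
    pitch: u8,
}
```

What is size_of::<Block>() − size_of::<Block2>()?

8

@0: format [1B, align 1] → 1
+3 pad (align 4)
@4: height [4B, align 4] → 8
@8: pitch [1B, align 1] → 9
+7 pad (align 8)
@16: stride [8B, align 8] → 24
@24: mip_level [2B, align 2] → 26
+2 pad (align 4)
@28: depth [28B, align 4] → 56
size 56, align 8
— Block2 —
@0: stride [8B, align 8] → 8
@8: depth [28B, align 4] → 36
@36: height [4B, align 4] → 40
@40: mip_level [2B, align 2] → 42
@42: format [1B, align 1] → 43
@43: pitch [1B, align 1] → 44
+4 tail pad (align 8)
size 48, align 8
56 − 48 = 8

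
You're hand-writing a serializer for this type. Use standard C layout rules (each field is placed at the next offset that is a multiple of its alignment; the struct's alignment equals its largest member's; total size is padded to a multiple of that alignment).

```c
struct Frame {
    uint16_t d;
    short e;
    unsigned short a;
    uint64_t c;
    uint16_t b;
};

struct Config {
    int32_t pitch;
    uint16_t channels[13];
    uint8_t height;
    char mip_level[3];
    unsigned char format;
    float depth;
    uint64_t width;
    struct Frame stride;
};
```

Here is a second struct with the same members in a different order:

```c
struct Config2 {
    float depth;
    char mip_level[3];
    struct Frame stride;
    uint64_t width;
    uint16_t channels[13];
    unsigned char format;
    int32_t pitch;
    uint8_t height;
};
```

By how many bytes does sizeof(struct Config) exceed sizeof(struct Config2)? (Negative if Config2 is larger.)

Frame: @0: d [2B, align 2] → 2; @2: e [2B, align 2] → 4; @4: a [2B, align 2] → 6; +2 pad (align 8); @8: c [8B, align 8] → 16; @16: b [2B, align 2] → 18; +6 tail pad (align 8); size 24, align 8
@0: pitch [4B, align 4] → 4
@4: channels [26B, align 2] → 30
@30: height [1B, align 1] → 31
@31: mip_level [3B, align 1] → 34
@34: format [1B, align 1] → 35
+1 pad (align 4)
@36: depth [4B, align 4] → 40
@40: width [8B, align 8] → 48
@48: stride [24B, align 8] → 72
size 72, align 8
— Config2 —
@0: depth [4B, align 4] → 4
@4: mip_level [3B, align 1] → 7
+1 pad (align 8)
@8: stride [24B, align 8] → 32
@32: width [8B, align 8] → 40
@40: channels [26B, align 2] → 66
@66: format [1B, align 1] → 67
+1 pad (align 4)
@68: pitch [4B, align 4] → 72
@72: height [1B, align 1] → 73
+7 tail pad (align 8)
size 80, align 8
72 − 80 = -8

-8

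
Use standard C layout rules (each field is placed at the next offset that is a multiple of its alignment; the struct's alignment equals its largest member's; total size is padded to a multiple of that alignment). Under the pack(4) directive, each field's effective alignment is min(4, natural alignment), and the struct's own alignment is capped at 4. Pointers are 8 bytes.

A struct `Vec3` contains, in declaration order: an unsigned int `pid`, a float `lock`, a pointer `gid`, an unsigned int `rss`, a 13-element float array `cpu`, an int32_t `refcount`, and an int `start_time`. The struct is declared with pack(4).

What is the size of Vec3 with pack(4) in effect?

80

@0: pid [4B, align 4] → 4
@4: lock [4B, align 4] → 8
@8: gid [8B, align 4] → 16
@16: rss [4B, align 4] → 20
@20: cpu [52B, align 4] → 72
@72: refcount [4B, align 4] → 76
@76: start_time [4B, align 4] → 80
size 80, align 4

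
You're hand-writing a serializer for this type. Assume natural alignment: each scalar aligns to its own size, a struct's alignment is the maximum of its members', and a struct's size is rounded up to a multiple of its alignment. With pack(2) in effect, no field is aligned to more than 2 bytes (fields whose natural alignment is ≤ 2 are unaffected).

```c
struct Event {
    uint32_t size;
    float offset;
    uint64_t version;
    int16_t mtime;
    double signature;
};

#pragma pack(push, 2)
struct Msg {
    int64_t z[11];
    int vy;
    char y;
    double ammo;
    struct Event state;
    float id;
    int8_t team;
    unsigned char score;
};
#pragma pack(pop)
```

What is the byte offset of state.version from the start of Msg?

Event: 0..4  size  (4B, 4-aligned); 4..8  offset  (4B, 4-aligned); 8..16  version  (8B, 8-aligned); 16..18  mtime  (2B, 2-aligned); 18..24  -- padding (6B); 24..32  signature  (8B, 8-aligned); sizeof = 32, alignof = 8
0..88  z  (88B, 2-aligned)
88..92  vy  (4B, 2-aligned)
92..93  y  (1B, 1-aligned)
93..94  -- padding (1B)
94..102  ammo  (8B, 2-aligned)
102..134  state  (32B, 2-aligned)
within Event: version at 8
102 + 8 = 110

110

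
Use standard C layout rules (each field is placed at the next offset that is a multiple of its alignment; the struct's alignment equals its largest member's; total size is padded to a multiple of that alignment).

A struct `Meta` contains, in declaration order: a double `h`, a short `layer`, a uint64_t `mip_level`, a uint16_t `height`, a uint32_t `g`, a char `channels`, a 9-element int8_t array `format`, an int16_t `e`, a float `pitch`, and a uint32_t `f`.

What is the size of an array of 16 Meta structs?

896

@0: h [8B, align 8] → 8
@8: layer [2B, align 2] → 10
+6 pad (align 8)
@16: mip_level [8B, align 8] → 24
@24: height [2B, align 2] → 26
+2 pad (align 4)
@28: g [4B, align 4] → 32
@32: channels [1B, align 1] → 33
@33: format [9B, align 1] → 42
@42: e [2B, align 2] → 44
@44: pitch [4B, align 4] → 48
@48: f [4B, align 4] → 52
+4 tail pad (align 8)
size 56, align 8
array of 16: 16 × 56 = 896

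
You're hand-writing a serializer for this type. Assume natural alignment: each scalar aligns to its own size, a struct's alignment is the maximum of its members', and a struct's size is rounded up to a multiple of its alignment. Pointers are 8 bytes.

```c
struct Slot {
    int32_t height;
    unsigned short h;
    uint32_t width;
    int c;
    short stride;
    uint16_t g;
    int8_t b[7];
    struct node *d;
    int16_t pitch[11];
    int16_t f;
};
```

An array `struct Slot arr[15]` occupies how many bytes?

960

height at 0 (size 4, align 4) → ends 4
h at 4 (size 2, align 2) → ends 6
pad 2 to align 4 for width
width at 8 (size 4, align 4) → ends 12
c at 12 (size 4, align 4) → ends 16
stride at 16 (size 2, align 2) → ends 18
g at 18 (size 2, align 2) → ends 20
b at 20 (size 7, align 1) → ends 27
pad 5 to align 8 for d
d at 32 (size 8, align 8) → ends 40
pitch at 40 (size 22, align 2) → ends 62
f at 62 (size 2, align 2) → ends 64
total 64 bytes, alignment 8
array of 15: 15 × 64 = 960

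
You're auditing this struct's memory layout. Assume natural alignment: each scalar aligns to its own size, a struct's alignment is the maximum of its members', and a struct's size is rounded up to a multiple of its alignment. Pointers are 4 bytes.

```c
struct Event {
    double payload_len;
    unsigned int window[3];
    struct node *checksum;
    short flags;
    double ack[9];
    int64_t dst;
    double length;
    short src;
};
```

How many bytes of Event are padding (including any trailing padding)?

12

0..8  payload_len  (8B, 8-aligned)
8..20  window  (12B, 4-aligned)
20..24  checksum  (4B, 4-aligned)
24..26  flags  (2B, 2-aligned)
26..32  -- padding (6B)
32..104  ack  (72B, 8-aligned)
104..112  dst  (8B, 8-aligned)
112..120  length  (8B, 8-aligned)
120..122  src  (2B, 2-aligned)
122..128  -- tail padding (6B)
sizeof = 128, alignof = 8
data bytes 116, size 128 → padding 12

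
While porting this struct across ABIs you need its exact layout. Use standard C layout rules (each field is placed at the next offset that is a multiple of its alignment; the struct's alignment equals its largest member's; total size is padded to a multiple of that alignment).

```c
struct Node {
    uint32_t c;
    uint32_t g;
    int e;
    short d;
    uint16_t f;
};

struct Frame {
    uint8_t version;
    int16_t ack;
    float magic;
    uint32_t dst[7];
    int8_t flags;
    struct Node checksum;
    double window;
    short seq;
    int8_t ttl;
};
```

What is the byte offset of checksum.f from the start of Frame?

Node: @0: c [4B, align 4] → 4; @4: g [4B, align 4] → 8; @8: e [4B, align 4] → 12; @12: d [2B, align 2] → 14; @14: f [2B, align 2] → 16; size 16, align 4
@0: version [1B, align 1] → 1
+1 pad (align 2)
@2: ack [2B, align 2] → 4
@4: magic [4B, align 4] → 8
@8: dst [28B, align 4] → 36
@36: flags [1B, align 1] → 37
+3 pad (align 4)
@40: checksum [16B, align 4] → 56
within Node: f at 14
40 + 14 = 54

54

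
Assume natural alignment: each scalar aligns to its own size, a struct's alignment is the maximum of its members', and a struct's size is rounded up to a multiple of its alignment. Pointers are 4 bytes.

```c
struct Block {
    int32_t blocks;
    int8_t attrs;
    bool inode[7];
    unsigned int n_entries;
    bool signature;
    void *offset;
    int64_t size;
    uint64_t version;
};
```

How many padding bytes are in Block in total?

3

0..4  blocks  (4B, 4-aligned)
4..5  attrs  (1B, 1-aligned)
5..12  inode  (7B, 1-aligned)
12..16  n_entries  (4B, 4-aligned)
16..17  signature  (1B, 1-aligned)
17..20  -- padding (3B)
20..24  offset  (4B, 4-aligned)
24..32  size  (8B, 8-aligned)
32..40  version  (8B, 8-aligned)
sizeof = 40, alignof = 8
data bytes 37, size 40 → padding 3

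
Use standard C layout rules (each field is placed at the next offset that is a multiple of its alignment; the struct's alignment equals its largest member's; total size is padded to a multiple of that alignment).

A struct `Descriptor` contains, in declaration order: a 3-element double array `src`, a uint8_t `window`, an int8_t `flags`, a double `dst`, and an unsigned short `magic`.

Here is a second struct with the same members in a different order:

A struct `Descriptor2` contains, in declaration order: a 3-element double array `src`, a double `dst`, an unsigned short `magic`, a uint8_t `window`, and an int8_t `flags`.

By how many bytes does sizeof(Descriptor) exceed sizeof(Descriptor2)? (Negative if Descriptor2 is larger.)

@0: src [24B, align 8] → 24
@24: window [1B, align 1] → 25
@25: flags [1B, align 1] → 26
+6 pad (align 8)
@32: dst [8B, align 8] → 40
@40: magic [2B, align 2] → 42
+6 tail pad (align 8)
size 48, align 8
— Descriptor2 —
@0: src [24B, align 8] → 24
@24: dst [8B, align 8] → 32
@32: magic [2B, align 2] → 34
@34: window [1B, align 1] → 35
@35: flags [1B, align 1] → 36
+4 tail pad (align 8)
size 40, align 8
48 − 40 = 8

8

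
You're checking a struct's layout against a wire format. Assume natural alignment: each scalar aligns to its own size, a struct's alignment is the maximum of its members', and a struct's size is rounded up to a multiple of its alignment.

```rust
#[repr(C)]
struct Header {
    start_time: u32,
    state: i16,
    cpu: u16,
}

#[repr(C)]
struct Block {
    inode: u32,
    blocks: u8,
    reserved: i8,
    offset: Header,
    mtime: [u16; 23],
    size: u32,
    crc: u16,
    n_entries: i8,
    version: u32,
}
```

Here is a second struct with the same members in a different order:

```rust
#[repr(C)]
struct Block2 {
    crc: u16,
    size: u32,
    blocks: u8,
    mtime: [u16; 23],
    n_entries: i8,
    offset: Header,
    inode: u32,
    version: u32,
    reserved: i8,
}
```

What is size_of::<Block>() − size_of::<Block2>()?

-4

Header: 0..4  start_time  (4B, 4-aligned); 4..6  state  (2B, 2-aligned); 6..8  cpu  (2B, 2-aligned); sizeof = 8, alignof = 4
0..4  inode  (4B, 4-aligned)
4..5  blocks  (1B, 1-aligned)
5..6  reserved  (1B, 1-aligned)
6..8  -- padding (2B)
8..16  offset  (8B, 4-aligned)
16..62  mtime  (46B, 2-aligned)
62..64  -- padding (2B)
64..68  size  (4B, 4-aligned)
68..70  crc  (2B, 2-aligned)
70..71  n_entries  (1B, 1-aligned)
71..72  -- padding (1B)
72..76  version  (4B, 4-aligned)
sizeof = 76, alignof = 4
— Block2 —
0..2  crc  (2B, 2-aligned)
2..4  -- padding (2B)
4..8  size  (4B, 4-aligned)
8..9  blocks  (1B, 1-aligned)
9..10  -- padding (1B)
10..56  mtime  (46B, 2-aligned)
56..57  n_entries  (1B, 1-aligned)
57..60  -- padding (3B)
60..68  offset  (8B, 4-aligned)
68..72  inode  (4B, 4-aligned)
72..76  version  (4B, 4-aligned)
76..77  reserved  (1B, 1-aligned)
77..80  -- tail padding (3B)
sizeof = 80, alignof = 4
76 − 80 = -4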